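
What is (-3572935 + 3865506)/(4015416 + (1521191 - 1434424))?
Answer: 292571/4102183 ≈ 0.071321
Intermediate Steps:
(-3572935 + 3865506)/(4015416 + (1521191 - 1434424)) = 292571/(4015416 + 86767) = 292571/4102183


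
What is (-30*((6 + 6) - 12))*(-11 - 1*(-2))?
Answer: 0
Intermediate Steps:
(-30*((6 + 6) - 12))*(-11 - 1*(-2)) = (-30*(12 - 12))*(-11 + 2) = -30*0*(-9) = 0*(-9) = 0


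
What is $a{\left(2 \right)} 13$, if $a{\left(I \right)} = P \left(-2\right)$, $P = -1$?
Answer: $26$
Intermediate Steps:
$a{\left(I \right)} = 2$ ($a{\left(I \right)} = \left(-1\right) \left(-2\right) = 2$)
$a{\left(2 \right)} 13 = 2 \cdot 13 = 26$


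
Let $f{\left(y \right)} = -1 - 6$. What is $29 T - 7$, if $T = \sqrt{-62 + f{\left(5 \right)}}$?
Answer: $-7 + 29 i \sqrt{69} \approx -7.0 + 240.89 i$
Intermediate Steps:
$f{\left(y \right)} = -7$ ($f{\left(y \right)} = -1 - 6 = -7$)
$T = i \sqrt{69}$ ($T = \sqrt{-62 - 7} = \sqrt{-69} = i \sqrt{69} \approx 8.3066 i$)
$29 T - 7 = 29 i \sqrt{69} - 7 = -7 + 29 i \sqrt{69}$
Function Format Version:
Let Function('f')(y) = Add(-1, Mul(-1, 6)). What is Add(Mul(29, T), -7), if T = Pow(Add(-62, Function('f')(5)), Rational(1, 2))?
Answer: Add(-7, Mul(29, I, Pow(69, Rational(1, 2)))) ≈ Add(-7.0000, Mul(240.89, I))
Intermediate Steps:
Function('f')(y) = -7 (Function('f')(y) = Add(-1, -6) = -7)
T = Mul(I, Pow(69, Rational(1, 2))) (T = Pow(Add(-62, -7), Rational(1, 2)) = Pow(-69, Rational(1, 2)) = Mul(I, Pow(69, Rational(1, 2))) ≈ Mul(8.3066, I))
Add(Mul(29, T), -7) = Add(Mul(29, Mul(I, Pow(69, Rational(1, 2)))), -7) = Add(Mul(29, I, Pow(69, Rational(1, 2))), -7) = Add(-7, Mul(29, I, Pow(69, Rational(1, 2))))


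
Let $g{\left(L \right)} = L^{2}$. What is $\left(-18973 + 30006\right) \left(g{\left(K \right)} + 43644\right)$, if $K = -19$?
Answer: $485507165$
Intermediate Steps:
$\left(-18973 + 30006\right) \left(g{\left(K \right)} + 43644\right) = \left(-18973 + 30006\right) \left(\left(-19\right)^{2} + 43644\right) = 11033 \left(361 + 43644\right) = 11033 \cdot 44005 = 485507165$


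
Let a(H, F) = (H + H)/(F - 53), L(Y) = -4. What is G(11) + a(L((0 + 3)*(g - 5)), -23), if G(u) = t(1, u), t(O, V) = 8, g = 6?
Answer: 154/19 ≈ 8.1053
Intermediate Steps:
G(u) = 8
a(H, F) = 2*H/(-53 + F) (a(H, F) = (2*H)/(-53 + F) = 2*H/(-53 + F))
G(11) + a(L((0 + 3)*(g - 5)), -23) = 8 + 2*(-4)/(-53 - 23) = 8 + 2*(-4)/(-76) = 8 + 2*(-4)*(-1/76) = 8 + 2/19 = 154/19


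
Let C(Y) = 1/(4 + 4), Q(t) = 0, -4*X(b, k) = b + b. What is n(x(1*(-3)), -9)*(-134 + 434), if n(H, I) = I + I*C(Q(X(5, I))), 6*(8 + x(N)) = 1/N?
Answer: -6075/2 ≈ -3037.5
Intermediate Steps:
X(b, k) = -b/2 (X(b, k) = -(b + b)/4 = -b/2)
C(Y) = ⅛ (C(Y) = 1/8 = ⅛)
x(N) = -8 + 1/(6*N)
n(H, I) = 9*I/8 (n(H, I) = I + I*(⅛) = I + I/8 = 9*I/8)
n(x(1*(-3)), -9)*(-134 + 434) = ((9/8)*(-9))*(-134 + 434) = -81/8*300 = -6075/2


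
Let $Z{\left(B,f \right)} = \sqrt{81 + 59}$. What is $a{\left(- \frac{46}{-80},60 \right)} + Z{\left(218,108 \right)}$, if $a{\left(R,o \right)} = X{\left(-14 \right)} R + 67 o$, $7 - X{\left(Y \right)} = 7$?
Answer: $4020 + 2 \sqrt{35} \approx 4031.8$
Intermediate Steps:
$X{\left(Y \right)} = 0$ ($X{\left(Y \right)} = 7 - 7 = 0$)
$a{\left(R,o \right)} = 67 o$ ($a{\left(R,o \right)} = 0 R + 67 o = 0 + 67 o = 67 o$)
$Z{\left(B,f \right)} = 2 \sqrt{35}$ ($Z{\left(B,f \right)} = \sqrt{140} = 2 \sqrt{35}$)
$a{\left(- \frac{46}{-80},60 \right)} + Z{\left(218,108 \right)} = 67 \cdot 60 + 2 \sqrt{35} = 4020 + 2 \sqrt{35}$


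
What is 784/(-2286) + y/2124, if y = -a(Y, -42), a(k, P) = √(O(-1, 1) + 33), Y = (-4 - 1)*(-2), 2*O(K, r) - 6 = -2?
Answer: -392/1143 - √35/2124 ≈ -0.34574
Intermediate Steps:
O(K, r) = 2 (O(K, r) = 3 + (½)*(-2) = 3 - 1 = 2)
Y = 10 (Y = -5*(-2) = 10)
a(k, P) = √35 (a(k, P) = √(2 + 33) = √35)
y = -√35 ≈ -5.9161
784/(-2286) + y/2124 = 784/(-2286) - √35/2124 = 784*(-1/2286) - √35*(1/2124) = -392/1143 - √35/2124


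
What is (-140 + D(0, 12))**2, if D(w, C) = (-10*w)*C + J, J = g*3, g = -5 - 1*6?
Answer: 29929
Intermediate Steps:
g = -11 (g = -5 - 6 = -11)
J = -33 (J = -11*3 = -33)
D(w, C) = -33 - 10*C*w (D(w, C) = (-10*w)*C - 33 = -10*C*w - 33 = -33 - 10*C*w)
(-140 + D(0, 12))**2 = (-140 + (-33 - 10*12*0))**2 = (-140 + (-33 + 0))**2 = (-140 - 33)**2 = (-173)**2 = 29929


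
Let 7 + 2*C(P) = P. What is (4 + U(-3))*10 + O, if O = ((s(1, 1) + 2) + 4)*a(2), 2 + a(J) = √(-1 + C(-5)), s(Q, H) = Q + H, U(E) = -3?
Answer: -6 + 8*I*√7 ≈ -6.0 + 21.166*I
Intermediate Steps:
s(Q, H) = H + Q
C(P) = -7/2 + P/2
a(J) = -2 + I*√7 (a(J) = -2 + √(-1 + (-7/2 + (½)*(-5))) = -2 + √(-1 + (-7/2 - 5/2)) = -2 + √(-1 - 6) = -2 + √(-7) = -2 + I*√7)
O = -16 + 8*I*√7 (O = (((1 + 1) + 2) + 4)*(-2 + I*√7) = ((2 + 2) + 4)*(-2 + I*√7) = (4 + 4)*(-2 + I*√7) = 8*(-2 + I*√7) = -16 + 8*I*√7 ≈ -16.0 + 21.166*I)
(4 + U(-3))*10 + O = (4 - 3)*10 + (-16 + 8*I*√7) = 1*10 + (-16 + 8*I*√7) = 10 + (-16 + 8*I*√7) = -6 + 8*I*√7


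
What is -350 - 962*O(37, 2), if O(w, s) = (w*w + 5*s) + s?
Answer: -1328872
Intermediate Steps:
O(w, s) = w² + 6*s (O(w, s) = (w² + 5*s) + s = w² + 6*s)
-350 - 962*O(37, 2) = -350 - 962*(37² + 6*2) = -350 - 962*(1369 + 12) = -350 - 962*1381 = -350 - 1328522 = -1328872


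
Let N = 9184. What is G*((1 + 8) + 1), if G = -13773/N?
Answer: -68865/4592 ≈ -14.997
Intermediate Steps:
G = -13773/9184 ≈ -1.4997
G*((1 + 8) + 1) = -13773*((1 + 8) + 1)/9184 = -13773*(9 + 1)/9184 = -13773/9184*10 = -68865/4592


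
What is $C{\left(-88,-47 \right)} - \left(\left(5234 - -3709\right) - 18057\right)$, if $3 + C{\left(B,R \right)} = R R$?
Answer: $11320$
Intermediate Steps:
$C{\left(B,R \right)} = -3 + R^{2}$ ($C{\left(B,R \right)} = -3 + R R = -3 + R^{2}$)
$C{\left(-88,-47 \right)} - \left(\left(5234 - -3709\right) - 18057\right) = \left(-3 + \left(-47\right)^{2}\right) - \left(\left(5234 - -3709\right) - 18057\right) = \left(-3 + 2209\right) - \left(\left(5234 + 3709\right) - 18057\right) = 2206 - \left(8943 - 18057\right) = 2206 - -9114 = 2206 + 9114 = 11320$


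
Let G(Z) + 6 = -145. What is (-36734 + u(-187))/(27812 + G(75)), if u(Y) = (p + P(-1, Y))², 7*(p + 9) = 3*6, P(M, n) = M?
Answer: -1797262/1355389 ≈ -1.3260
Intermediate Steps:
p = -45/7 (p = -9 + (3*6)/7 = -9 + (⅐)*18 = -9 + 18/7 = -45/7 ≈ -6.4286)
G(Z) = -151 (G(Z) = -6 - 145 = -151)
u(Y) = 2704/49 (u(Y) = (-45/7 - 1)² = (-52/7)² = 2704/49)
(-36734 + u(-187))/(27812 + G(75)) = (-36734 + 2704/49)/(27812 - 151) = -1797262/49/27661 = -1797262/49*1/27661 = -1797262/1355389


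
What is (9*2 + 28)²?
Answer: 2116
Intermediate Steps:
(9*2 + 28)² = (18 + 28)² = 46² = 2116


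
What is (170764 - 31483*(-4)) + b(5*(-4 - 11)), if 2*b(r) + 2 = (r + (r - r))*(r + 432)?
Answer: 566615/2 ≈ 2.8331e+5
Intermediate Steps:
b(r) = -1 + r*(432 + r)/2 (b(r) = -1 + ((r + (r - r))*(r + 432))/2 = -1 + ((r + 0)*(432 + r))/2 = -1 + (r*(432 + r))/2 = -1 + r*(432 + r)/2)
(170764 - 31483*(-4)) + b(5*(-4 - 11)) = (170764 - 31483*(-4)) + (-1 + (5*(-4 - 11))²/2 + 216*(5*(-4 - 11))) = (170764 + 125932) + (-1 + (5*(-15))²/2 + 216*(5*(-15))) = 296696 + (-1 + (½)*(-75)² + 216*(-75)) = 296696 + (-1 + (½)*5625 - 16200) = 296696 + (-1 + 5625/2 - 16200) = 296696 - 26777/2 = 566615/2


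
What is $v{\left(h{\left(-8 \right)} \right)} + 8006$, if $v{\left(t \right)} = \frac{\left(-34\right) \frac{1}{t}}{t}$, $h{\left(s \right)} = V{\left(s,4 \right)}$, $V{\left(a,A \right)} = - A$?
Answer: $\frac{64031}{8} \approx 8003.9$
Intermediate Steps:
$h{\left(s \right)} = -4$ ($h{\left(s \right)} = \left(-1\right) 4 = -4$)
$v{\left(t \right)} = - \frac{34}{t^{2}}$
$v{\left(h{\left(-8 \right)} \right)} + 8006 = - \frac{34}{16} + 8006 = \left(-34\right) \frac{1}{16} + 8006 = - \frac{17}{8} + 8006 = \frac{64031}{8}$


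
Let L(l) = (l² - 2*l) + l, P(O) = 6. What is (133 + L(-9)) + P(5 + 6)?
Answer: 229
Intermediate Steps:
L(l) = l² - l
(133 + L(-9)) + P(5 + 6) = (133 - 9*(-1 - 9)) + 6 = (133 - 9*(-10)) + 6 = (133 + 90) + 6 = 223 + 6 = 229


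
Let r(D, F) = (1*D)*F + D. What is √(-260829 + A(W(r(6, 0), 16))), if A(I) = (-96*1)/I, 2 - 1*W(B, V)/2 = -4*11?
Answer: I*√137979093/23 ≈ 510.72*I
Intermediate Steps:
r(D, F) = D + D*F (r(D, F) = D*F + D = D + D*F)
W(B, V) = 92 (W(B, V) = 4 - (-8)*11 = 4 - 2*(-44) = 4 + 88 = 92)
A(I) = -96/I
√(-260829 + A(W(r(6, 0), 16))) = √(-260829 - 96/92) = √(-260829 - 96*1/92) = √(-260829 - 24/23) = √(-5999091/23) = I*√137979093/23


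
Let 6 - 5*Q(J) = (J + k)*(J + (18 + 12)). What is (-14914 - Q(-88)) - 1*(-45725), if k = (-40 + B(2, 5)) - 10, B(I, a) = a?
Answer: 161763/5 ≈ 32353.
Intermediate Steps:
k = -45 (k = (-40 + 5) - 10 = -35 - 10 = -45)
Q(J) = 6/5 - (-45 + J)*(30 + J)/5 (Q(J) = 6/5 - (J - 45)*(J + (18 + 12))/5 = 6/5 - (-45 + J)*(J + 30)/5 = 6/5 - (-45 + J)*(30 + J)/5)
(-14914 - Q(-88)) - 1*(-45725) = (-14914 - (1356/5 + 3*(-88) - ⅕*(-88)²)) - 1*(-45725) = (-14914 - (1356/5 - 264 - ⅕*7744)) + 45725 = (-14914 - (1356/5 - 264 - 7744/5)) + 45725 = (-14914 - 1*(-7708/5)) + 45725 = (-14914 + 7708/5) + 45725 = -66862/5 + 45725 = 161763/5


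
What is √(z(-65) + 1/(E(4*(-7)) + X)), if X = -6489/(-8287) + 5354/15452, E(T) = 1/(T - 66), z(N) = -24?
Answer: I*√65485085939468027295/1683474015 ≈ 4.8069*I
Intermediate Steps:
E(T) = 1/(-66 + T)
X = 72318313/64025362 (X = -6489*(-1/8287) + 5354*(1/15452) = 6489/8287 + 2677/7726 = 72318313/64025362 ≈ 1.1295)
√(z(-65) + 1/(E(4*(-7)) + X)) = √(-24 + 1/(1/(-66 + 4*(-7)) + 72318313/64025362)) = √(-24 + 1/(1/(-66 - 28) + 72318313/64025362)) = √(-24 + 1/(1/(-94) + 72318313/64025362)) = √(-24 + 1/(-1/94 + 72318313/64025362)) = √(-24 + 1/(1683474015/1504596007)) = √(-24 + 1504596007/1683474015) = √(-38898780353/1683474015) = I*√65485085939468027295/1683474015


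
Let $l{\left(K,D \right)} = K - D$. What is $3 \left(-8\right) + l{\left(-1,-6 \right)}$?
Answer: $-19$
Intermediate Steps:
$3 \left(-8\right) + l{\left(-1,-6 \right)} = 3 \left(-8\right) - -5 = -24 + \left(-1 + 6\right) = -24 + 5 = -19$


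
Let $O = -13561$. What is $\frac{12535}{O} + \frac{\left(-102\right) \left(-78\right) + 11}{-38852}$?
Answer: $- \frac{595050307}{526871972} \approx -1.1294$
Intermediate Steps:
$\frac{12535}{O} + \frac{\left(-102\right) \left(-78\right) + 11}{-38852} = \frac{12535}{-13561} + \frac{\left(-102\right) \left(-78\right) + 11}{-38852} = 12535 \left(- \frac{1}{13561}\right) + \left(7956 + 11\right) \left(- \frac{1}{38852}\right) = - \frac{12535}{13561} + 7967 \left(- \frac{1}{38852}\right) = - \frac{12535}{13561} - \frac{7967}{38852} = - \frac{595050307}{526871972}$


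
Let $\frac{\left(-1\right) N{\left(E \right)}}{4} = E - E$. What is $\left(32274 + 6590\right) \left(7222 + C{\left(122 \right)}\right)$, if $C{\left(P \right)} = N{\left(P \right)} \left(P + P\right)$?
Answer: $280675808$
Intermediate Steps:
$N{\left(E \right)} = 0$ ($N{\left(E \right)} = - 4 \left(E - E\right) = \left(-4\right) 0 = 0$)
$C{\left(P \right)} = 0$ ($C{\left(P \right)} = 0 \left(P + P\right) = 0 \cdot 2 P = 0$)
$\left(32274 + 6590\right) \left(7222 + C{\left(122 \right)}\right) = \left(32274 + 6590\right) \left(7222 + 0\right) = 38864 \cdot 7222 = 280675808$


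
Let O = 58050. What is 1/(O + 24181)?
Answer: 1/82231 ≈ 1.2161e-5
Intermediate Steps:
1/(O + 24181) = 1/(58050 + 24181) = 1/82231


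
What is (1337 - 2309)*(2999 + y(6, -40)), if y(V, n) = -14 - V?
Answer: -2895588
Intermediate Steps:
(1337 - 2309)*(2999 + y(6, -40)) = (1337 - 2309)*(2999 + (-14 - 1*6)) = -972*(2999 + (-14 - 6)) = -972*(2999 - 20) = -972*2979 = -2895588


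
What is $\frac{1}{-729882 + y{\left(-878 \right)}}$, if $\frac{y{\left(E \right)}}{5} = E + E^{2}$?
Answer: $\frac{1}{3120148} \approx 3.205 \cdot 10^{-7}$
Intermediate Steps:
$y{\left(E \right)} = 5 E + 5 E^{2}$ ($y{\left(E \right)} = 5 \left(E + E^{2}\right) = 5 E + 5 E^{2}$)
$\frac{1}{-729882 + y{\left(-878 \right)}} = \frac{1}{-729882 + 5 \left(-878\right) \left(1 - 878\right)} = \frac{1}{-729882 + 5 \left(-878\right) \left(-877\right)} = \frac{1}{-729882 + 3850030} = \frac{1}{3120148}$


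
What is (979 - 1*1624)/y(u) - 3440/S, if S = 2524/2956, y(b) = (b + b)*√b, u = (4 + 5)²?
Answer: -1235625425/306666 ≈ -4029.2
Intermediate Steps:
u = 81 (u = 9² = 81)
y(b) = 2*b^(3/2) (y(b) = (2*b)*√b = 2*b^(3/2))
S = 631/739 (S = 2524*(1/2956) = 631/739 ≈ 0.85386)
(979 - 1*1624)/y(u) - 3440/S = (979 - 1*1624)/((2*81^(3/2))) - 3440/631/739 = (979 - 1624)/((2*729)) - 3440*739/631 = -645/1458 - 2542160/631 = -645*1/1458 - 2542160/631 = -215/486 - 2542160/631 = -1235625425/306666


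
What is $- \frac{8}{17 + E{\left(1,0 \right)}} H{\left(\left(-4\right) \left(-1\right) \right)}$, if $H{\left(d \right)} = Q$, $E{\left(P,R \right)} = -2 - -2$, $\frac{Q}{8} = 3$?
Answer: $- \frac{192}{17} \approx -11.294$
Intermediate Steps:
$Q = 24$ ($Q = 8 \cdot 3 = 24$)
$E{\left(P,R \right)} = 0$ ($E{\left(P,R \right)} = -2 + 2 = 0$)
$H{\left(d \right)} = 24$
$- \frac{8}{17 + E{\left(1,0 \right)}} H{\left(\left(-4\right) \left(-1\right) \right)} = - \frac{8}{17 + 0} \cdot 24 = - \frac{8}{17} \cdot 24 = \left(-8\right) \frac{1}{17} \cdot 24 = \left(- \frac{8}{17}\right) 24 = - \frac{192}{17}$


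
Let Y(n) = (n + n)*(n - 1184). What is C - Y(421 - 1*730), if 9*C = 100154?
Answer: -8203912/9 ≈ -9.1155e+5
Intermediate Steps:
C = 100154/9 (C = (⅑)*100154 = 100154/9 ≈ 11128.)
Y(n) = 2*n*(-1184 + n) (Y(n) = (2*n)*(-1184 + n) = 2*n*(-1184 + n))
C - Y(421 - 1*730) = 100154/9 - 2*(421 - 1*730)*(-1184 + (421 - 1*730)) = 100154/9 - 2*(421 - 730)*(-1184 + (421 - 730)) = 100154/9 - 2*(-309)*(-1184 - 309) = 100154/9 - 2*(-309)*(-1493) = 100154/9 - 1*922674 = 100154/9 - 922674 = -8203912/9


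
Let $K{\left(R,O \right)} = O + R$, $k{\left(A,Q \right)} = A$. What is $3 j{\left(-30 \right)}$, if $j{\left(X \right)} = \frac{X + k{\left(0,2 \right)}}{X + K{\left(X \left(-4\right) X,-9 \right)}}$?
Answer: $\frac{30}{1213} \approx 0.024732$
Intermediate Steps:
$j{\left(X \right)} = \frac{X}{-9 + X - 4 X^{2}}$ ($j{\left(X \right)} = \frac{X + 0}{X + \left(-9 + X \left(-4\right) X\right)} = \frac{X}{X + \left(-9 + - 4 X X\right)} = \frac{X}{X - \left(9 + 4 X^{2}\right)} = \frac{X}{-9 + X - 4 X^{2}}$)
$3 j{\left(-30 \right)} = 3 \left(\left(-1\right) \left(-30\right) \frac{1}{9 - -30 + 4 \left(-30\right)^{2}}\right) = 3 \left(\left(-1\right) \left(-30\right) \frac{1}{9 + 30 + 4 \cdot 900}\right) = 3 \left(\left(-1\right) \left(-30\right) \frac{1}{9 + 30 + 3600}\right) = 3 \left(\left(-1\right) \left(-30\right) \frac{1}{3639}\right) = 3 \cdot \frac{10}{1213} = \frac{30}{1213}$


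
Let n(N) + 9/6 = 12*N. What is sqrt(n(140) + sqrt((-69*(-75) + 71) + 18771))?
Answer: sqrt(6714 + 4*sqrt(24017))/2 ≈ 42.819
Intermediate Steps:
n(N) = -3/2 + 12*N
sqrt(n(140) + sqrt((-69*(-75) + 71) + 18771)) = sqrt((-3/2 + 12*140) + sqrt((-69*(-75) + 71) + 18771)) = sqrt((-3/2 + 1680) + sqrt((5175 + 71) + 18771)) = sqrt(3357/2 + sqrt(5246 + 18771)) = sqrt(3357/2 + sqrt(24017))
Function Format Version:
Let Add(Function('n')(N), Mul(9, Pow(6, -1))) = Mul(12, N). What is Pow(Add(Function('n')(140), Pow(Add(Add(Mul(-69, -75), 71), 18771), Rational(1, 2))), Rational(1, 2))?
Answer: Mul(Rational(1, 2), Pow(Add(6714, Mul(4, Pow(24017, Rational(1, 2)))), Rational(1, 2))) ≈ 42.819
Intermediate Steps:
Function('n')(N) = Add(Rational(-3, 2), Mul(12, N))
Pow(Add(Function('n')(140), Pow(Add(Add(Mul(-69, -75), 71), 18771), Rational(1, 2))), Rational(1, 2)) = Pow(Add(Add(Rational(-3, 2), Mul(12, 140)), Pow(Add(Add(Mul(-69, -75), 71), 18771), Rational(1, 2))), Rational(1, 2)) = Pow(Add(Add(Rational(-3, 2), 1680), Pow(Add(Add(5175, 71), 18771), Rational(1, 2))), Rational(1, 2)) = Pow(Add(Rational(3357, 2), Pow(Add(5246, 18771), Rational(1, 2))), Rational(1, 2)) = Pow(Add(Rational(3357, 2), Pow(24017, Rational(1, 2))), Rational(1, 2))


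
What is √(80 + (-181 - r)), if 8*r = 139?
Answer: I*√1894/4 ≈ 10.88*I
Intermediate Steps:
r = 139/8 (r = (⅛)*139 = 139/8 ≈ 17.375)
√(80 + (-181 - r)) = √(80 + (-181 - 1*139/8)) = √(80 + (-181 - 139/8)) = √(80 - 1587/8) = √(-947/8) = I*√1894/4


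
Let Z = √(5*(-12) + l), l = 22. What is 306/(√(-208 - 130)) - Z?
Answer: I*(-√38 - 153*√2/13) ≈ -22.809*I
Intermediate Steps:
Z = I*√38 (Z = √(5*(-12) + 22) = √(-60 + 22) = √(-38) = I*√38 ≈ 6.1644*I)
306/(√(-208 - 130)) - Z = 306/(√(-208 - 130)) - I*√38 = 306/(√(-338)) - I*√38 = 306/((13*I*√2)) - I*√38 = 306*(-I*√2/26) - I*√38 = -153*I*√2/13 - I*√38 = -I*√38 - 153*I*√2/13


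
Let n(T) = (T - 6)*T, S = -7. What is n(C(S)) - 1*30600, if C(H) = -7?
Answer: -30509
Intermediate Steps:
n(T) = T*(-6 + T) (n(T) = (-6 + T)*T = T*(-6 + T))
n(C(S)) - 1*30600 = -7*(-6 - 7) - 1*30600 = -7*(-13) - 30600 = 91 - 30600 = -30509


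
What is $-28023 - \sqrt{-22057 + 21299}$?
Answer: $-28023 - i \sqrt{758} \approx -28023.0 - 27.532 i$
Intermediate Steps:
$-28023 - \sqrt{-22057 + 21299} = -28023 - \sqrt{-758} = -28023 - i \sqrt{758}$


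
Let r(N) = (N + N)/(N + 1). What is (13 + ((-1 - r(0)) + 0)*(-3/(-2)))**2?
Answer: 529/4 ≈ 132.25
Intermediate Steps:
r(N) = 2*N/(1 + N) (r(N) = (2*N)/(1 + N) = 2*N/(1 + N))
(13 + ((-1 - r(0)) + 0)*(-3/(-2)))**2 = (13 + ((-1 - 2*0/(1 + 0)) + 0)*(-3/(-2)))**2 = (13 + ((-1 - 2*0/1) + 0)*(-3*(-1/2)))**2 = (13 + ((-1 - 2*0) + 0)*(3/2))**2 = (13 + ((-1 - 1*0) + 0)*(3/2))**2 = (13 + ((-1 + 0) + 0)*(3/2))**2 = (13 + (-1 + 0)*(3/2))**2 = (13 - 1*3/2)**2 = (13 - 3/2)**2 = (23/2)**2 = 529/4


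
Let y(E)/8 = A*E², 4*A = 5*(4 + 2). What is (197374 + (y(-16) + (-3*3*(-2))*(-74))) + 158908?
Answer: 370310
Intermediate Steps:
A = 15/2 (A = (5*(4 + 2))/4 = (5*6)/4 = (¼)*30 = 15/2 ≈ 7.5000)
y(E) = 60*E² (y(E) = 8*(15*E²/2) = 60*E²)
(197374 + (y(-16) + (-3*3*(-2))*(-74))) + 158908 = (197374 + (60*(-16)² + (-3*3*(-2))*(-74))) + 158908 = (197374 + (60*256 - 9*(-2)*(-74))) + 158908 = (197374 + (15360 + 18*(-74))) + 158908 = (197374 + (15360 - 1332)) + 158908 = (197374 + 14028) + 158908 = 211402 + 158908 = 370310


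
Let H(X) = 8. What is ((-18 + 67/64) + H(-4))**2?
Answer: 328329/4096 ≈ 80.158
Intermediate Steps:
((-18 + 67/64) + H(-4))**2 = ((-18 + 67/64) + 8)**2 = (-1085/64 + 8)**2 = (-573/64)**2 = 328329/4096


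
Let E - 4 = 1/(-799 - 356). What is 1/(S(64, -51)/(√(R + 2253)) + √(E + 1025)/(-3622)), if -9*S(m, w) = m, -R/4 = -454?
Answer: 51066885870/(-89246080*√4069 - 12207*√1372710570) ≈ -8.3101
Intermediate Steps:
R = 1816 (R = -4*(-454) = 1816)
S(m, w) = -m/9
E = 4619/1155 (E = 4 + 1/(-799 - 356) = 4 + 1/(-1155) = 4 - 1/1155 = 4619/1155 ≈ 3.9991)
1/(S(64, -51)/(√(R + 2253)) + √(E + 1025)/(-3622)) = 1/((-⅑*64)/(√(1816 + 2253)) + √(4619/1155 + 1025)/(-3622)) = 1/(-64*√4069/4069/9 + √(1188494/1155)*(-1/3622)) = 1/(-64*√4069/36621 + (√1372710570/1155)*(-1/3622)) = 1/(-64*√4069/36621 - √1372710570/4183410)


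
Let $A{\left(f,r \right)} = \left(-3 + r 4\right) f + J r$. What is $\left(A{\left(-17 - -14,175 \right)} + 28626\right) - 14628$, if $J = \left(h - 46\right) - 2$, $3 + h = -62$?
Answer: $-7868$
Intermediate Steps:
$h = -65$ ($h = -3 - 62 = -65$)
$J = -113$ ($J = \left(-65 - 46\right) - 2 = -111 - 2 = -113$)
$A{\left(f,r \right)} = - 113 r + f \left(-3 + 4 r\right)$ ($A{\left(f,r \right)} = \left(-3 + r 4\right) f - 113 r = \left(-3 + 4 r\right) f - 113 r = f \left(-3 + 4 r\right) - 113 r = - 113 r + f \left(-3 + 4 r\right)$)
$\left(A{\left(-17 - -14,175 \right)} + 28626\right) - 14628 = \left(\left(\left(-113\right) 175 - 3 \left(-17 - -14\right) + 4 \left(-17 - -14\right) 175\right) + 28626\right) - 14628 = \left(\left(-19775 - 3 \left(-17 + 14\right) + 4 \left(-17 + 14\right) 175\right) + 28626\right) - 14628 = \left(\left(-19775 - -9 + 4 \left(-3\right) 175\right) + 28626\right) - 14628 = \left(\left(-19775 + 9 - 2100\right) + 28626\right) - 14628 = \left(-21866 + 28626\right) - 14628 = 6760 - 14628 = -7868$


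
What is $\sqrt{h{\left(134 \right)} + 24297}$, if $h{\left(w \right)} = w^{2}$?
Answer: $\sqrt{42253} \approx 205.56$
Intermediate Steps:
$\sqrt{h{\left(134 \right)} + 24297} = \sqrt{134^{2} + 24297} = \sqrt{17956 + 24297} = \sqrt{42253}$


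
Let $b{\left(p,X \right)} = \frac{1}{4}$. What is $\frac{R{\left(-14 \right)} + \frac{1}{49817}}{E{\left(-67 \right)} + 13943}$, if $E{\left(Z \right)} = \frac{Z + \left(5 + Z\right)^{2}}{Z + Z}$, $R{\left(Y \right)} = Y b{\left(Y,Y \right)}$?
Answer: $- \frac{23364039}{92888030945} \approx -0.00025153$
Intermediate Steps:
$b{\left(p,X \right)} = \frac{1}{4}$
$R{\left(Y \right)} = \frac{Y}{4}$ ($R{\left(Y \right)} = Y \frac{1}{4} = \frac{Y}{4}$)
$E{\left(Z \right)} = \frac{Z + \left(5 + Z\right)^{2}}{2 Z}$
$\frac{R{\left(-14 \right)} + \frac{1}{49817}}{E{\left(-67 \right)} + 13943} = \frac{\frac{1}{4} \left(-14\right) + \frac{1}{49817}}{\frac{-67 + \left(5 - 67\right)^{2}}{2 \left(-67\right)} + 13943} = \frac{- \frac{7}{2} + \frac{1}{49817}}{\frac{1}{2} \left(- \frac{1}{67}\right) \left(-67 + \left(-62\right)^{2}\right) + 13943} = - \frac{348717}{99634 \left(\frac{1}{2} \left(- \frac{1}{67}\right) \left(-67 + 3844\right) + 13943\right)} = - \frac{348717}{99634 \left(\frac{1}{2} \left(- \frac{1}{67}\right) 3777 + 13943\right)} = - \frac{348717}{99634 \left(- \frac{3777}{134} + 13943\right)} = - \frac{348717}{99634 \cdot \frac{1864585}{134}} = \left(- \frac{348717}{99634}\right) \frac{134}{1864585} = - \frac{23364039}{92888030945}$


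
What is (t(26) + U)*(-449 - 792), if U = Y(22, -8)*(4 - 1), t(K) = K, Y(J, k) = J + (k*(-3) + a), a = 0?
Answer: -203524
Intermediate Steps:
Y(J, k) = J - 3*k (Y(J, k) = J + (k*(-3) + 0) = J + (-3*k + 0) = J - 3*k)
U = 138 (U = (22 - 3*(-8))*(4 - 1) = (22 + 24)*3 = 46*3 = 138)
(t(26) + U)*(-449 - 792) = (26 + 138)*(-449 - 792) = 164*(-1241) = -203524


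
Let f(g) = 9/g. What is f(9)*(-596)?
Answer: -596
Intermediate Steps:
f(9)*(-596) = (9/9)*(-596) = (9*(⅑))*(-596) = 1*(-596) = -596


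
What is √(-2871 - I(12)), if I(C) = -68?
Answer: I*√2803 ≈ 52.943*I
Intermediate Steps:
√(-2871 - I(12)) = √(-2871 - 1*(-68)) = √(-2871 + 68) = √(-2803) = I*√2803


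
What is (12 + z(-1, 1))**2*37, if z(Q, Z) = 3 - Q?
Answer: 9472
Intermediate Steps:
(12 + z(-1, 1))**2*37 = (12 + (3 - 1*(-1)))**2*37 = (12 + (3 + 1))**2*37 = (12 + 4)**2*37 = 16**2*37 = 256*37 = 9472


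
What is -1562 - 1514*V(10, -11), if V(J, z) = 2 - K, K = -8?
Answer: -16702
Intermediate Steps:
V(J, z) = 10 (V(J, z) = 2 - 1*(-8) = 2 + 8 = 10)
-1562 - 1514*V(10, -11) = -1562 - 1514*10 = -1562 - 15140 = -16702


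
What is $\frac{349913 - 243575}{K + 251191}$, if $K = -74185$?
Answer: $\frac{17723}{29501} \approx 0.60076$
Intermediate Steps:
$\frac{349913 - 243575}{K + 251191} = \frac{349913 - 243575}{-74185 + 251191} = \frac{106338}{177006} = 106338 \cdot \frac{1}{177006} = \frac{17723}{29501}$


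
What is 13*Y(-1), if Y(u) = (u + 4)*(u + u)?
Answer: -78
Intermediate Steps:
Y(u) = 2*u*(4 + u) (Y(u) = (4 + u)*(2*u) = 2*u*(4 + u))
13*Y(-1) = 13*(2*(-1)*(4 - 1)) = 13*(2*(-1)*3) = 13*(-6) = -78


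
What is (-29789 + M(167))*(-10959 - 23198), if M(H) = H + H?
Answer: 1006094435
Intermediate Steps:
M(H) = 2*H
(-29789 + M(167))*(-10959 - 23198) = (-29789 + 2*167)*(-10959 - 23198) = (-29789 + 334)*(-34157) = -29455*(-34157) = 1006094435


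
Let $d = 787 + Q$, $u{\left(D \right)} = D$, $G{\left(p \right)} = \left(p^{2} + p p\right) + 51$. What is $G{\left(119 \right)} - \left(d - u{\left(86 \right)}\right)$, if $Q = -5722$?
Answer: $33394$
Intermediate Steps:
$G{\left(p \right)} = 51 + 2 p^{2}$ ($G{\left(p \right)} = \left(p^{2} + p^{2}\right) + 51 = 2 p^{2} + 51 = 51 + 2 p^{2}$)
$d = -4935$ ($d = 787 - 5722 = -4935$)
$G{\left(119 \right)} - \left(d - u{\left(86 \right)}\right) = \left(51 + 2 \cdot 119^{2}\right) + \left(86 - -4935\right) = \left(51 + 2 \cdot 14161\right) + \left(86 + 4935\right) = \left(51 + 28322\right) + 5021 = 28373 + 5021 = 33394$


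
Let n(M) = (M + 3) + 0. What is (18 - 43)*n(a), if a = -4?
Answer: 25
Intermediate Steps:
n(M) = 3 + M (n(M) = (3 + M) + 0 = 3 + M)
(18 - 43)*n(a) = (18 - 43)*(3 - 4) = -25*(-1) = 25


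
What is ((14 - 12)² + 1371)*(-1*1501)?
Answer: -2063875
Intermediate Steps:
((14 - 12)² + 1371)*(-1*1501) = (2² + 1371)*(-1501) = (4 + 1371)*(-1501) = 1375*(-1501) = -2063875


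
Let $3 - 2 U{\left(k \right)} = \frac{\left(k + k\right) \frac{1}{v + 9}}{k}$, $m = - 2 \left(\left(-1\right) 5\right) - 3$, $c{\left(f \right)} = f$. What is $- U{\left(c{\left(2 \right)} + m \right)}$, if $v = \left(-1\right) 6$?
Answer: $- \frac{7}{6} \approx -1.1667$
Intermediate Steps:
$v = -6$
$m = 7$ ($m = \left(-2\right) \left(-5\right) - 3 = 10 - 3 = 7$)
$U{\left(k \right)} = \frac{7}{6}$ ($U{\left(k \right)} = \frac{3}{2} - \frac{\frac{k + k}{-6 + 9} \frac{1}{k}}{2} = \frac{3}{2} - \frac{\frac{2 k}{3} \frac{1}{k}}{2} = \frac{3}{2} - \frac{1}{3} = \frac{7}{6}$)
$- U{\left(c{\left(2 \right)} + m \right)} = \left(-1\right) \frac{7}{6} = - \frac{7}{6}$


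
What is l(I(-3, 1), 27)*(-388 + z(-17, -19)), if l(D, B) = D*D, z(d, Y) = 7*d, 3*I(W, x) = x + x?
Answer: -676/3 ≈ -225.33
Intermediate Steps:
I(W, x) = 2*x/3 (I(W, x) = (x + x)/3 = (2*x)/3 = 2*x/3)
l(D, B) = D**2
l(I(-3, 1), 27)*(-388 + z(-17, -19)) = ((2/3)*1)**2*(-388 + 7*(-17)) = (2/3)**2*(-388 - 119) = (4/9)*(-507) = -676/3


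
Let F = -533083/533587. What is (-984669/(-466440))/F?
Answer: -175135525901/82883744840 ≈ -2.1130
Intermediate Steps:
F = -533083/533587 (F = -533083*1/533587 = -533083/533587 ≈ -0.99906)
(-984669/(-466440))/F = (-984669/(-466440))/(-533083/533587) = -984669*(-1/466440)*(-533587/533083) = (328223/155480)*(-533587/533083) = -175135525901/82883744840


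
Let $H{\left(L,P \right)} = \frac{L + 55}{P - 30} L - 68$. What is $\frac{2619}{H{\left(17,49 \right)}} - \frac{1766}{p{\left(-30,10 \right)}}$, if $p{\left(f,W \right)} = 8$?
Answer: $- \frac{16193}{17} \approx -952.53$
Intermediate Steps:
$H{\left(L,P \right)} = -68 + \frac{L \left(55 + L\right)}{-30 + P}$ ($H{\left(L,P \right)} = \frac{55 + L}{-30 + P} L - 68 = \frac{L \left(55 + L\right)}{-30 + P} - 68 = -68 + \frac{L \left(55 + L\right)}{-30 + P}$)
$\frac{2619}{H{\left(17,49 \right)}} - \frac{1766}{p{\left(-30,10 \right)}} = \frac{2619}{\frac{1}{-30 + 49} \left(2040 + 17^{2} - 3332 + 55 \cdot 17\right)} - \frac{1766}{8} = \frac{2619}{\frac{1}{19} \left(2040 + 289 - 3332 + 935\right)} - \frac{883}{4} = \frac{2619}{\frac{1}{19} \left(-68\right)} - \frac{883}{4} = \frac{2619}{- \frac{68}{19}} - \frac{883}{4} = 2619 \left(- \frac{19}{68}\right) - \frac{883}{4} = - \frac{49761}{68} - \frac{883}{4} = - \frac{16193}{17}$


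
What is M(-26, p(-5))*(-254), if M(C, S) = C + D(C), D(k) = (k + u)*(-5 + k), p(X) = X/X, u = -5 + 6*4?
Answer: -48514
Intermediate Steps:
u = 19 (u = -5 + 24 = 19)
p(X) = 1
D(k) = (-5 + k)*(19 + k) (D(k) = (k + 19)*(-5 + k) = (19 + k)*(-5 + k) = (-5 + k)*(19 + k))
M(C, S) = -95 + C² + 15*C (M(C, S) = C + (-95 + C² + 14*C) = -95 + C² + 15*C)
M(-26, p(-5))*(-254) = (-95 + (-26)² + 15*(-26))*(-254) = (-95 + 676 - 390)*(-254) = 191*(-254) = -48514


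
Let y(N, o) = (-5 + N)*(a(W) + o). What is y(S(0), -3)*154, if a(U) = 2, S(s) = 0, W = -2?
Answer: 770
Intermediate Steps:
y(N, o) = (-5 + N)*(2 + o)
y(S(0), -3)*154 = (-10 - 5*(-3) + 2*0 + 0*(-3))*154 = (-10 + 15 + 0 + 0)*154 = 5*154 = 770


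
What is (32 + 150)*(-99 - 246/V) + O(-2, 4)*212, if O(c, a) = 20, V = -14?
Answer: -10580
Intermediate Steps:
(32 + 150)*(-99 - 246/V) + O(-2, 4)*212 = (32 + 150)*(-99 - 246/(-14)) + 20*212 = 182*(-99 - 246*(-1/14)) + 4240 = 182*(-99 + 123/7) + 4240 = 182*(-570/7) + 4240 = -14820 + 4240 = -10580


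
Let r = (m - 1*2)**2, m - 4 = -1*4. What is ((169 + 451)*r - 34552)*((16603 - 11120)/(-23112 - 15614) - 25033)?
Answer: 15545834659876/19363 ≈ 8.0286e+8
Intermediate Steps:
m = 0 (m = 4 - 1*4 = 4 - 4 = 0)
r = 4 (r = (0 - 1*2)**2 = (0 - 2)**2 = (-2)**2 = 4)
((169 + 451)*r - 34552)*((16603 - 11120)/(-23112 - 15614) - 25033) = ((169 + 451)*4 - 34552)*((16603 - 11120)/(-23112 - 15614) - 25033) = (620*4 - 34552)*(5483/(-38726) - 25033) = (2480 - 34552)*(5483*(-1/38726) - 25033) = -32072*(-5483/38726 - 25033) = -32072*(-969433441/38726) = 15545834659876/19363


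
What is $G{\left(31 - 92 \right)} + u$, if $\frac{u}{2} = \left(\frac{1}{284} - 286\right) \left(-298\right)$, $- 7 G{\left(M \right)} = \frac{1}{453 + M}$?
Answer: $\frac{33208510817}{194824} \approx 1.7045 \cdot 10^{5}$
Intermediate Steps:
$G{\left(M \right)} = - \frac{1}{7 \left(453 + M\right)}$
$u = \frac{12102227}{71}$ ($u = 2 \left(\frac{1}{284} - 286\right) \left(-298\right) = 2 \left(\left(- \frac{81223}{284}\right) \left(-298\right)\right) = 2 \cdot \frac{12102227}{142} = \frac{12102227}{71} \approx 1.7045 \cdot 10^{5}$)
$G{\left(31 - 92 \right)} + u = - \frac{1}{3171 + 7 \left(31 - 92\right)} + \frac{12102227}{71} = - \frac{1}{3171 + 7 \left(-61\right)} + \frac{12102227}{71} = - \frac{1}{3171 - 427} + \frac{12102227}{71} = - \frac{1}{2744} + \frac{12102227}{71} = \frac{33208510817}{194824}$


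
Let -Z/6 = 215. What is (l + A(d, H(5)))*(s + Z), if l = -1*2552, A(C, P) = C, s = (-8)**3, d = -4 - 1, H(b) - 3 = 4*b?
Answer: 4607714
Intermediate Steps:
H(b) = 3 + 4*b
d = -5
s = -512
Z = -1290 (Z = -6*215 = -1290)
l = -2552
(l + A(d, H(5)))*(s + Z) = (-2552 - 5)*(-512 - 1290) = -2557*(-1802) = 4607714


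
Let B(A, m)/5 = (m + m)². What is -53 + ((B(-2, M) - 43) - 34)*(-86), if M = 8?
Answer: -103511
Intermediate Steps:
B(A, m) = 20*m² (B(A, m) = 5*(m + m)² = 5*(2*m)² = 5*(4*m²) = 20*m²)
-53 + ((B(-2, M) - 43) - 34)*(-86) = -53 + ((20*8² - 43) - 34)*(-86) = -53 + ((20*64 - 43) - 34)*(-86) = -53 + ((1280 - 43) - 34)*(-86) = -53 + (1237 - 34)*(-86) = -53 + 1203*(-86) = -53 - 103458 = -103511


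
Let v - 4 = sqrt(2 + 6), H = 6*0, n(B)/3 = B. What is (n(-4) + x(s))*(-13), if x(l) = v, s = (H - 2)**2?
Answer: 104 - 26*sqrt(2) ≈ 67.230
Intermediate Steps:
n(B) = 3*B
H = 0
v = 4 + 2*sqrt(2) (v = 4 + sqrt(2 + 6) = 4 + sqrt(8) = 4 + 2*sqrt(2) ≈ 6.8284)
s = 4 (s = (0 - 2)**2 = (-2)**2 = 4)
x(l) = 4 + 2*sqrt(2)
(n(-4) + x(s))*(-13) = (3*(-4) + (4 + 2*sqrt(2)))*(-13) = (-12 + (4 + 2*sqrt(2)))*(-13) = (-8 + 2*sqrt(2))*(-13) = 104 - 26*sqrt(2)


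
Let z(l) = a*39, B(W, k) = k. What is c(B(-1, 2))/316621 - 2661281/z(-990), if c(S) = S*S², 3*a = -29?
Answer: 842617454517/119366117 ≈ 7059.1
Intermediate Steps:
a = -29/3 (a = (⅓)*(-29) = -29/3 ≈ -9.6667)
c(S) = S³
z(l) = -377 (z(l) = -29/3*39 = -377)
c(B(-1, 2))/316621 - 2661281/z(-990) = 2³/316621 - 2661281/(-377) = 8*(1/316621) - 2661281*(-1/377) = 8/316621 + 2661281/377 = 842617454517/119366117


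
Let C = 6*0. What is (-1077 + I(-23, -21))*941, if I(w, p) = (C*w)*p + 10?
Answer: -1004047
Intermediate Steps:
C = 0
I(w, p) = 10 (I(w, p) = (0*w)*p + 10 = 0*p + 10 = 0 + 10 = 10)
(-1077 + I(-23, -21))*941 = (-1077 + 10)*941 = -1067*941 = -1004047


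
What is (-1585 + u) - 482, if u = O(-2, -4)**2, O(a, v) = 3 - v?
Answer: -2018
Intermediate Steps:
u = 49 (u = (3 - 1*(-4))**2 = (3 + 4)**2 = 7**2 = 49)
(-1585 + u) - 482 = (-1585 + 49) - 482 = -1536 - 482 = -2018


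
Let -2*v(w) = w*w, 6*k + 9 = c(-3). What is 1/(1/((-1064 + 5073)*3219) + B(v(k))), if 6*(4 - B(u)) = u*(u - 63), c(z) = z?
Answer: -4301657/75995940 ≈ -0.056604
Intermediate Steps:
k = -2 (k = -3/2 + (⅙)*(-3) = -3/2 - ½ = -2)
v(w) = -w²/2 (v(w) = -w*w/2 = -w²/2)
B(u) = 4 - u*(-63 + u)/6 (B(u) = 4 - u*(u - 63)/6 = 4 - u*(-63 + u)/6)
1/(1/((-1064 + 5073)*3219) + B(v(k))) = 1/(1/((-1064 + 5073)*3219) + (4 - (-½*(-2)²)²/6 + 21*(-½*(-2)²)/2)) = 1/((1/3219)/4009 + (4 - (-½*4)²/6 + 21*(-½*4)/2)) = 1/((1/4009)*(1/3219) + (4 - ⅙*(-2)² + (21/2)*(-2))) = 1/(1/12904971 + (4 - ⅙*4 - 21)) = 1/(1/12904971 + (4 - ⅔ - 21)) = 1/(1/12904971 - 53/3) = 1/(-75995940/4301657) = -4301657/75995940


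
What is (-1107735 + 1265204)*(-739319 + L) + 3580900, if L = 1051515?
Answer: 49164772824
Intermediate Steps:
(-1107735 + 1265204)*(-739319 + L) + 3580900 = (-1107735 + 1265204)*(-739319 + 1051515) + 3580900 = 157469*312196 + 3580900 = 49161191924 + 3580900 = 49164772824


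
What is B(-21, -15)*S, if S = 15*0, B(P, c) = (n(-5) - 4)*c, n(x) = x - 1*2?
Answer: 0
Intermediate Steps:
n(x) = -2 + x (n(x) = x - 2 = -2 + x)
B(P, c) = -11*c (B(P, c) = ((-2 - 5) - 4)*c = (-7 - 4)*c = -11*c)
S = 0
B(-21, -15)*S = -11*(-15)*0 = 165*0 = 0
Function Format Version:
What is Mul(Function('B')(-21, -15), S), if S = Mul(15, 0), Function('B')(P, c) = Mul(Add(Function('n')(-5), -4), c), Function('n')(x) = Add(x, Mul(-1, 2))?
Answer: 0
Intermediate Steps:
Function('n')(x) = Add(-2, x) (Function('n')(x) = Add(x, -2) = Add(-2, x))
Function('B')(P, c) = Mul(-11, c) (Function('B')(P, c) = Mul(Add(Add(-2, -5), -4), c) = Mul(Add(-7, -4), c) = Mul(-11, c))
S = 0
Mul(Function('B')(-21, -15), S) = Mul(Mul(-11, -15), 0) = Mul(165, 0) = 0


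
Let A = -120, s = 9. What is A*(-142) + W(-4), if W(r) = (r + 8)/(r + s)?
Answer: 85204/5 ≈ 17041.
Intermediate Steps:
W(r) = (8 + r)/(9 + r) (W(r) = (r + 8)/(r + 9) = (8 + r)/(9 + r))
A*(-142) + W(-4) = -120*(-142) + (8 - 4)/(9 - 4) = 17040 + 4/5 = 17040 + (⅕)*4 = 17040 + ⅘ = 85204/5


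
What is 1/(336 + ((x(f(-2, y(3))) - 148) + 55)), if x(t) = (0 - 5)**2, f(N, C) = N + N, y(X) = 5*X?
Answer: 1/268 ≈ 0.0037313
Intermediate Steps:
f(N, C) = 2*N
x(t) = 25 (x(t) = (-5)**2 = 25)
1/(336 + ((x(f(-2, y(3))) - 148) + 55)) = 1/(336 + ((25 - 148) + 55)) = 1/(336 + (-123 + 55)) = 1/(336 - 68) = 1/268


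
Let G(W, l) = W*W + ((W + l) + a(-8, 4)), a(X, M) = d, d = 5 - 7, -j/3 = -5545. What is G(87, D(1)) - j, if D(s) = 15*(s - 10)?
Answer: -9116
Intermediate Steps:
j = 16635 (j = -3*(-5545) = 16635)
d = -2
D(s) = -150 + 15*s (D(s) = 15*(-10 + s) = -150 + 15*s)
a(X, M) = -2
G(W, l) = -2 + W + l + W**2 (G(W, l) = W*W + ((W + l) - 2) = W**2 + (-2 + W + l) = -2 + W + l + W**2)
G(87, D(1)) - j = (-2 + 87 + (-150 + 15*1) + 87**2) - 1*16635 = (-2 + 87 + (-150 + 15) + 7569) - 16635 = (-2 + 87 - 135 + 7569) - 16635 = 7519 - 16635 = -9116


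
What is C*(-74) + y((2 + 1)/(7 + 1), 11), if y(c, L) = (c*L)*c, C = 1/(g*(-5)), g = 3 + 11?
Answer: 5833/2240 ≈ 2.6040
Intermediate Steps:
g = 14
C = -1/70 (C = 1/(14*(-5)) = 1/(-70) = -1/70 ≈ -0.014286)
y(c, L) = L*c**2 (y(c, L) = (L*c)*c = L*c**2)
C*(-74) + y((2 + 1)/(7 + 1), 11) = -1/70*(-74) + 11*((2 + 1)/(7 + 1))**2 = 37/35 + 11*(3/8)**2 = 37/35 + 11*(9/64) = 37/35 + 99/64 = 5833/2240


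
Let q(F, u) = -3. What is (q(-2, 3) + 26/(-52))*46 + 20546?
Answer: 20385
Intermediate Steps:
(q(-2, 3) + 26/(-52))*46 + 20546 = (-3 + 26/(-52))*46 + 20546 = (-3 + 26*(-1/52))*46 + 20546 = (-3 - ½)*46 + 20546 = -7/2*46 + 20546 = -161 + 20546 = 20385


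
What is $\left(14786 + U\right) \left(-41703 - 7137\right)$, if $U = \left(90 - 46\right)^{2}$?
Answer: $-816702480$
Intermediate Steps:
$U = 1936$ ($U = 44^{2} = 1936$)
$\left(14786 + U\right) \left(-41703 - 7137\right) = \left(14786 + 1936\right) \left(-41703 - 7137\right) = 16722 \left(-48840\right) = -816702480$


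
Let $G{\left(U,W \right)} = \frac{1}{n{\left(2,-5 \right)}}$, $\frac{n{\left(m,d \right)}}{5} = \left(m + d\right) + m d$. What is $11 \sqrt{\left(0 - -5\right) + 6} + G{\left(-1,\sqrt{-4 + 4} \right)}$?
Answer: $- \frac{1}{65} + 11 \sqrt{11} \approx 36.467$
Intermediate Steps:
$n{\left(m,d \right)} = 5 d + 5 m + 5 d m$ ($n{\left(m,d \right)} = 5 \left(\left(m + d\right) + m d\right) = 5 \left(\left(d + m\right) + d m\right) = 5 \left(d + m + d m\right) = 5 d + 5 m + 5 d m$)
$G{\left(U,W \right)} = - \frac{1}{65}$ ($G{\left(U,W \right)} = \frac{1}{5 \left(-5\right) + 5 \cdot 2 + 5 \left(-5\right) 2} = \frac{1}{-25 + 10 - 50} = \frac{1}{-65} = - \frac{1}{65}$)
$11 \sqrt{\left(0 - -5\right) + 6} + G{\left(-1,\sqrt{-4 + 4} \right)} = 11 \sqrt{\left(0 - -5\right) + 6} - \frac{1}{65} = 11 \sqrt{\left(0 + 5\right) + 6} - \frac{1}{65} = 11 \sqrt{5 + 6} - \frac{1}{65} = 11 \sqrt{11} - \frac{1}{65} = - \frac{1}{65} + 11 \sqrt{11}$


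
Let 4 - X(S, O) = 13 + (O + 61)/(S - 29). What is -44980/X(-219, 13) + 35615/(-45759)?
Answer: 19629485315/3797997 ≈ 5168.4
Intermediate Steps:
X(S, O) = -9 - (61 + O)/(-29 + S) (X(S, O) = 4 - (13 + (O + 61)/(S - 29)) = 4 - (13 + (61 + O)/(-29 + S)) = 4 + (-13 - (61 + O)/(-29 + S)) = -9 - (61 + O)/(-29 + S))
-44980/X(-219, 13) + 35615/(-45759) = -44980*(-29 - 219)/(200 - 1*13 - 9*(-219)) + 35615/(-45759) = -44980*(-248/(200 - 13 + 1971)) + 35615*(-1/45759) = -44980/((-1/248*2158)) - 35615/45759 = -44980/(-1079/124) - 35615/45759 = -44980*(-124/1079) - 35615/45759 = 429040/83 - 35615/45759 = 19629485315/3797997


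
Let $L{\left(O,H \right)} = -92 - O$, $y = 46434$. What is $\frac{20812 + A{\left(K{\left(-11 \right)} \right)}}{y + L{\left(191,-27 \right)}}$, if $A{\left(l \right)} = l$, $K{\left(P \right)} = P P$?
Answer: $\frac{20933}{46151} \approx 0.45358$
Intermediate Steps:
$K{\left(P \right)} = P^{2}$
$\frac{20812 + A{\left(K{\left(-11 \right)} \right)}}{y + L{\left(191,-27 \right)}} = \frac{20812 + \left(-11\right)^{2}}{46434 - 283} = \frac{20812 + 121}{46434 - 283} = \frac{20933}{46434 - 283} = \frac{20933}{46151}$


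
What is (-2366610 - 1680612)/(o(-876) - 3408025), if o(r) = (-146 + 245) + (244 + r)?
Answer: 674537/568093 ≈ 1.1874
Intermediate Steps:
o(r) = 343 + r (o(r) = 99 + (244 + r) = 343 + r)
(-2366610 - 1680612)/(o(-876) - 3408025) = (-2366610 - 1680612)/((343 - 876) - 3408025) = -4047222/(-533 - 3408025) = -4047222/(-3408558) = -4047222*(-1/3408558) = 674537/568093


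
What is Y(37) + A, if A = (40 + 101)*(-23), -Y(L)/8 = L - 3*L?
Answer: -2651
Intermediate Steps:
Y(L) = 16*L (Y(L) = -8*(L - 3*L) = -(-16)*L = 16*L)
A = -3243 (A = 141*(-23) = -3243)
Y(37) + A = 16*37 - 3243 = 592 - 3243 = -2651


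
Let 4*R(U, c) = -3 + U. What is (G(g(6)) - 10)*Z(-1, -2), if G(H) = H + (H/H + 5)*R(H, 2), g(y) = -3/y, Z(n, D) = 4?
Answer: -63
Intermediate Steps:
R(U, c) = -¾ + U/4 (R(U, c) = (-3 + U)/4 = -¾ + U/4)
G(H) = -9/2 + 5*H/2 (G(H) = H + (H/H + 5)*(-¾ + H/4) = H + (1 + 5)*(-¾ + H/4) = H + 6*(-¾ + H/4) = H + (-9/2 + 3*H/2) = -9/2 + 5*H/2)
(G(g(6)) - 10)*Z(-1, -2) = ((-9/2 + 5*(-3/6)/2) - 10)*4 = ((-9/2 + 5*(-3*⅙)/2) - 10)*4 = ((-9/2 + (5/2)*(-½)) - 10)*4 = ((-9/2 - 5/4) - 10)*4 = (-23/4 - 10)*4 = -63/4*4 = -63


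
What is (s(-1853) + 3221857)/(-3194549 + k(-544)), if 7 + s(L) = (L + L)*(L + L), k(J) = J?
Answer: -16956286/3195093 ≈ -5.3070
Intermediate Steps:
s(L) = -7 + 4*L² (s(L) = -7 + (L + L)*(L + L) = -7 + (2*L)*(2*L) = -7 + 4*L²)
(s(-1853) + 3221857)/(-3194549 + k(-544)) = ((-7 + 4*(-1853)²) + 3221857)/(-3194549 - 544) = ((-7 + 4*3433609) + 3221857)/(-3195093) = ((-7 + 13734436) + 3221857)*(-1/3195093) = (13734429 + 3221857)*(-1/3195093) = 16956286*(-1/3195093) = -16956286/3195093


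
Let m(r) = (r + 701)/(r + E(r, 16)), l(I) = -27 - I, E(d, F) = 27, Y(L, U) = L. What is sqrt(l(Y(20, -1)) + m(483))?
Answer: I*sqrt(2905215)/255 ≈ 6.6842*I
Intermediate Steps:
m(r) = (701 + r)/(27 + r) (m(r) = (r + 701)/(r + 27) = (701 + r)/(27 + r))
sqrt(l(Y(20, -1)) + m(483)) = sqrt((-27 - 1*20) + (701 + 483)/(27 + 483)) = sqrt((-27 - 20) + 1184/510) = sqrt(-47 + (1/510)*1184) = sqrt(-47 + 592/255) = sqrt(-11393/255) = I*sqrt(2905215)/255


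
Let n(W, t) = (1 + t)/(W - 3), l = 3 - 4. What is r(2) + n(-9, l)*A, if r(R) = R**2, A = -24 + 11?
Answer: 4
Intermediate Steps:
A = -13
l = -1
n(W, t) = (1 + t)/(-3 + W)
r(2) + n(-9, l)*A = 2**2 + ((1 - 1)/(-3 - 9))*(-13) = 4 + (0/(-12))*(-13) = 4 - 1/12*0*(-13) = 4 + 0*(-13) = 4 + 0 = 4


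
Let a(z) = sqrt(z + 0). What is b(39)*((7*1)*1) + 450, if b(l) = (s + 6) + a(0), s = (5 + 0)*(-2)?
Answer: 422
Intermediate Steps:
s = -10 (s = 5*(-2) = -10)
a(z) = sqrt(z)
b(l) = -4 (b(l) = (-10 + 6) + sqrt(0) = -4 + 0 = -4)
b(39)*((7*1)*1) + 450 = -4*7*1 + 450 = -28 + 450 = 422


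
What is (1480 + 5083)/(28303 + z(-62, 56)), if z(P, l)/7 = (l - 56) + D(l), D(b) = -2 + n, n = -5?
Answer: 6563/28254 ≈ 0.23229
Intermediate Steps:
D(b) = -7 (D(b) = -2 - 5 = -7)
z(P, l) = -441 + 7*l (z(P, l) = 7*((l - 56) - 7) = 7*((-56 + l) - 7) = 7*(-63 + l) = -441 + 7*l)
(1480 + 5083)/(28303 + z(-62, 56)) = (1480 + 5083)/(28303 + (-441 + 7*56)) = 6563/(28303 + (-441 + 392)) = 6563/(28303 - 49) = 6563/28254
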